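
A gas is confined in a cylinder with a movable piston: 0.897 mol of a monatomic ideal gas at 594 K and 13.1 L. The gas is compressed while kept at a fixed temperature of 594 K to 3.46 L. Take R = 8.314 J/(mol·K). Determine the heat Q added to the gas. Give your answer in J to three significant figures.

Q ≈ -5900 J

Isothermal ⇒ ΔU = 0, so Q = W = nRT ln(V₂/V₁).
Q = (0.897)(8.314)(594) ln(3.46/13.1) = 4430 × -1.331 = -5898 J.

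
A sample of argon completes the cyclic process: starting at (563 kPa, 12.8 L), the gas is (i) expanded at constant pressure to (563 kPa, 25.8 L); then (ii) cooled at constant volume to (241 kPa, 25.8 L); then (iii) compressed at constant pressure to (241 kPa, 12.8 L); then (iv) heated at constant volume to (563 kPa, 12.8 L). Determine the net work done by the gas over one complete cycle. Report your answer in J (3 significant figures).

Constant-volume legs do no work.
W(i) = (563)(25.8 − 12.8) = 7319 J; W(iii) = (241)(12.8 − 25.8) = -3133 J.
W_net = 7319 − 3133 = 4186 J (the clockwise enclosed area).

W_net ≈ 4190 J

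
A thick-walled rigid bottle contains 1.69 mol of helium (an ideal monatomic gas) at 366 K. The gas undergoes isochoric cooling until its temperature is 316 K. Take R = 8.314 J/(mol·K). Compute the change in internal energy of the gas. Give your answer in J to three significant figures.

Constant volume ⇒ W = 0, so Q = ΔU = nCᵥΔT with Cᵥ = 3R/2 = 12.47 J/(mol·K).
ΔU = (1.69)(12.47)(316 − 366) = -1054 J.

ΔU ≈ -1050 J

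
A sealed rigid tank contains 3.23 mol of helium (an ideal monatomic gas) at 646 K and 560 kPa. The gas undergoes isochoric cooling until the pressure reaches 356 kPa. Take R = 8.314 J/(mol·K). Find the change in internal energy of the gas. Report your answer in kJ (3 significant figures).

ΔU ≈ -9.48 kJ

Constant volume ⇒ W = 0, so Q = ΔU = nCᵥΔT with Cᵥ = 3R/2 = 12.47 J/(mol·K).
At constant V, T₂/T₁ = P₂/P₁ ⇒ ΔT = T₁(P₂/P₁ − 1) = 646·(356/560 − 1) = -235.3 K.
ΔU = (3.23)(12.47)(-235.3) = -9479 J.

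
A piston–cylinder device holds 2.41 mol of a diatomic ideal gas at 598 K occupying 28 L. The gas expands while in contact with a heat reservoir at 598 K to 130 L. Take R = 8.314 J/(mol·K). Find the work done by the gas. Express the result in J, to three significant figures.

W ≈ 18400 J

Isothermal: W = nRT ln(V₂/V₁).
W = (2.41)(8.314)(598) × ln(130/28)
  = 11982 × 1.535
W_by_gas = 18396 J.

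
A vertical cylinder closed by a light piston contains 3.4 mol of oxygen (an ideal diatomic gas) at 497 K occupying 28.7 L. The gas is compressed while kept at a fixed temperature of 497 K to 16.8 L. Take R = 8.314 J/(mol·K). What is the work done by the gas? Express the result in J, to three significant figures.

Isothermal: W = nRT ln(V₂/V₁).
W = (3.4)(8.314)(497) × ln(16.8/28.7)
  = 14049 × -0.5355
W_by_gas = -7523 J.

W ≈ -7520 J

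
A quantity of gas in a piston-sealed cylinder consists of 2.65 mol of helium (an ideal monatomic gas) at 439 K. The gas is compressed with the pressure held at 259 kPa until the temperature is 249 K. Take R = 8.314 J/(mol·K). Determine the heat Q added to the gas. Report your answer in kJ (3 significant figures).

Q ≈ -10.5 kJ

Isobaric: W = nRΔT = (2.65)(8.314)(-190) = -4186 J.
ΔU = nCᵥΔT with Cᵥ = 3R/2: ΔU = (2.65)(12.47)(-190) = -6279 J.
Q = ΔU + W = -6279 − 4186 = -10465 J.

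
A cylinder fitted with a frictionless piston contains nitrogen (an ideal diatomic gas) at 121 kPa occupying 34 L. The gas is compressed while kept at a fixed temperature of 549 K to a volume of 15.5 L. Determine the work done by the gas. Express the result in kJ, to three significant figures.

W ≈ -3.23 kJ

Isothermal: W = nRT ln(V₂/V₁) = P₁V₁ ln(V₂/V₁).
P₁V₁ = (121 kPa)(34 L) = 4114 J.
W = 4114 × ln(15.5/34) = 4114 × -0.7855
W_by_gas = -3232 J.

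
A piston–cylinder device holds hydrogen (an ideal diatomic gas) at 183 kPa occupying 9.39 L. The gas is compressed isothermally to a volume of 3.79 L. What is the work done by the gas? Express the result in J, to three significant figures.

W ≈ -1560 J

Isothermal: W = nRT ln(V₂/V₁) = P₁V₁ ln(V₂/V₁).
P₁V₁ = (183 kPa)(9.39 L) = 1718 J.
W = 1718 × ln(3.79/9.39) = 1718 × -0.9073
W_by_gas = -1559 J.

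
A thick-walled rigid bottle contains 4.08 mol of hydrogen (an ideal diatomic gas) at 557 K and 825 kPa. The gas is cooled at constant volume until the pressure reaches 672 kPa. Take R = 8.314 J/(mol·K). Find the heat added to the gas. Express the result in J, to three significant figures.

Constant volume ⇒ W = 0, so Q = ΔU = nCᵥΔT with Cᵥ = 5R/2 = 20.79 J/(mol·K).
At constant V, T₂/T₁ = P₂/P₁ ⇒ ΔT = T₁(P₂/P₁ − 1) = 557·(672/825 − 1) = -103.3 K.
ΔU = (4.08)(20.79)(-103.3) = -8760 J.

Q ≈ -8760 J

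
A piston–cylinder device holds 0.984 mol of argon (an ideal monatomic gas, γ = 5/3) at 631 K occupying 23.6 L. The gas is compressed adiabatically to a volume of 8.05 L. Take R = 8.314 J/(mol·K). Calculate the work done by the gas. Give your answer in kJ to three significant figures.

Adiabatic: TV^(γ−1) = const with γ = 5/3.
T₂ = T₁ (V₁/V₂)^(γ−1) = 631 × (23.6/8.05)^0.667 = 631 × 2.048 = 1293 K.
W_by = nCᵥ(T₁ − T₂) = (0.984)(12.47)(631 − 1293) = -8118 J.

W ≈ -8.12 kJ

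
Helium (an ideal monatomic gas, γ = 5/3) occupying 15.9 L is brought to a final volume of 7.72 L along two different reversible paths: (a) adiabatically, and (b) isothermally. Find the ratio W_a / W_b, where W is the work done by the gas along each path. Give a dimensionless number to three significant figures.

Path (a) adiabatic: W = P₁V₁(1 − (V₁/V₂)^(γ−1))/(γ−1) → W_a/(P₁V₁) = -0.9282.
Path (b) isothermal: W = P₁V₁ ln(V₂/V₁) → W_b/(P₁V₁) = -0.7225.
W_a / W_b = -0.9282 / -0.7225 = 1.285.

W_a / W_b ≈ 1.28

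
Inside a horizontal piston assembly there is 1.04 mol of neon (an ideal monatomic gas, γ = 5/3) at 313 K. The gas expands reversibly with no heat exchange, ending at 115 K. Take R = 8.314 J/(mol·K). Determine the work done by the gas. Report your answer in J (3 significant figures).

Adiabatic ⇒ Q = 0, so W_by = −ΔU = nCᵥ(T₁ − T₂).
Cᵥ = 3R/2 = 12.47 J/(mol·K).
W = (1.04)(12.47)(313 − 115) = 2568 J.

W ≈ 2570 J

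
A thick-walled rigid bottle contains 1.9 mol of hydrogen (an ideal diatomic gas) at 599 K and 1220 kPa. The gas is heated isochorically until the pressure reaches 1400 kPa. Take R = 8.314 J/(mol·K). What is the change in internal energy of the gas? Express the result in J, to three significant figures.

ΔU ≈ 3490 J

Constant volume ⇒ W = 0, so Q = ΔU = nCᵥΔT with Cᵥ = 5R/2 = 20.79 J/(mol·K).
At constant V, T₂/T₁ = P₂/P₁ ⇒ ΔT = T₁(P₂/P₁ − 1) = 599·(1400/1220 − 1) = 88.38 K.
ΔU = (1.9)(20.79)(88.38) = 3490 J.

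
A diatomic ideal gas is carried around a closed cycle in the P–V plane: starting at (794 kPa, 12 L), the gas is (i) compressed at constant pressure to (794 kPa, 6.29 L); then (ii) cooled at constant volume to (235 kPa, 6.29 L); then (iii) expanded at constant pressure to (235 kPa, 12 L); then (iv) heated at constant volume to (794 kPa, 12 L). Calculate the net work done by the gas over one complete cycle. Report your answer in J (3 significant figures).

Constant-volume legs do no work.
W(i) = (794)(6.29 − 12) = -4534 J; W(iii) = (235)(12 − 6.29) = 1342 J.
W_net = -4534 + 1342 = -3192 J (the counter-clockwise enclosed area).

W_net ≈ -3190 J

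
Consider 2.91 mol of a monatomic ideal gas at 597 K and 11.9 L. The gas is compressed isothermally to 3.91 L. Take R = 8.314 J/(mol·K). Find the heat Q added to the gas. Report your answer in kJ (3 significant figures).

Isothermal ⇒ ΔU = 0, so Q = W = nRT ln(V₂/V₁).
Q = (2.91)(8.314)(597) ln(3.91/11.9) = 14444 × -1.113 = -16076 J.

Q ≈ -16.1 kJ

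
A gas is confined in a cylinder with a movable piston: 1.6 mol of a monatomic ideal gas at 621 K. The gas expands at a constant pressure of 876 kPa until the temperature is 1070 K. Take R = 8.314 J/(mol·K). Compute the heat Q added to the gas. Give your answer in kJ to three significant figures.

Isobaric: W = nRΔT = (1.6)(8.314)(449) = 5973 J.
ΔU = nCᵥΔT with Cᵥ = 3R/2: ΔU = (1.6)(12.47)(449) = 8959 J.
Q = ΔU + W = 8959 + 5973 = 14932 J.

Q ≈ 14.9 kJ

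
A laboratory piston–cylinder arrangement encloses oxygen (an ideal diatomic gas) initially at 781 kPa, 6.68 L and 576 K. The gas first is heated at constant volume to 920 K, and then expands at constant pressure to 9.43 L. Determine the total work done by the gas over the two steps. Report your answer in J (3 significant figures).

W_total ≈ 3430 J

Step 1 (isochoric): W = 0 (constant volume).
After step 1: P = 1247 kPa (V unchanged).
Step 2 (isobaric): W = PΔV = (1247 kPa)(9.43 − 6.68 L) = 3430 J.
W_total = 0 + 3430 = 3430 J.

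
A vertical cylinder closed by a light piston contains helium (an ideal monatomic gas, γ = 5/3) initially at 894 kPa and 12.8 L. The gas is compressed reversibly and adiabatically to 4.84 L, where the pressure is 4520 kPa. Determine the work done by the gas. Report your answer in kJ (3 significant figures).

Adiabatic: W = (P₁V₁ − P₂V₂)/(γ − 1) with γ = 5/3.
P₁V₁ = 11443 J, P₂V₂ = 21877 J.
W = (11443 − 21877) / 0.6667 = -15650 J.

W ≈ -15.7 kJ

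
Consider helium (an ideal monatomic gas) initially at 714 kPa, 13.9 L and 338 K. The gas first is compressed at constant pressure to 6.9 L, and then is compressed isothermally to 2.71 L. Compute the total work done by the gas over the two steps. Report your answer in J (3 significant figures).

W_total ≈ -9600 J

Step 1 (isobaric): W = PΔV = (714 kPa)(6.9 − 13.9 L) = -4998 J.
After step 1: P = 714 kPa, V = 6.9 L, T = 167.8 K.
Step 2 (isothermal): W = P₁V₁ ln(V₂/V₁) = (4927) ln(2.71/6.9) = -4604 J.
W_total = -4998 − 4604 = -9602 J.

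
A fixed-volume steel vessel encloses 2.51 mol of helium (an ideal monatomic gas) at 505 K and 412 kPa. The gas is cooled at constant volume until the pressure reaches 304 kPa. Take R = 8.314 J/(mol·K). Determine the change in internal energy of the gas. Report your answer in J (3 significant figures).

Constant volume ⇒ W = 0, so Q = ΔU = nCᵥΔT with Cᵥ = 3R/2 = 12.47 J/(mol·K).
At constant V, T₂/T₁ = P₂/P₁ ⇒ ΔT = T₁(P₂/P₁ − 1) = 505·(304/412 − 1) = -132.4 K.
ΔU = (2.51)(12.47)(-132.4) = -4144 J.

ΔU ≈ -4140 J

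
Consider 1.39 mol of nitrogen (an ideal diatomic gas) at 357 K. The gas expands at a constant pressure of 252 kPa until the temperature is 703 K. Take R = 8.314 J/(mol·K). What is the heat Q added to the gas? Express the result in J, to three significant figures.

Isobaric: W = nRΔT = (1.39)(8.314)(346) = 3999 J.
ΔU = nCᵥΔT with Cᵥ = 5R/2: ΔU = (1.39)(20.79)(346) = 9996 J.
Q = ΔU + W = 9996 + 3999 = 13995 J.

Q ≈ 14000 J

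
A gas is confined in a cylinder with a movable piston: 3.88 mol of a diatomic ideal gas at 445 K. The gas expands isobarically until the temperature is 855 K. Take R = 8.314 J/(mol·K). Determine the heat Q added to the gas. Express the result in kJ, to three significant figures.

Isobaric: W = nRΔT = (3.88)(8.314)(410) = 13226 J.
ΔU = nCᵥΔT with Cᵥ = 5R/2: ΔU = (3.88)(20.79)(410) = 33065 J.
Q = ΔU + W = 33065 + 13226 = 46291 J.

Q ≈ 46.3 kJ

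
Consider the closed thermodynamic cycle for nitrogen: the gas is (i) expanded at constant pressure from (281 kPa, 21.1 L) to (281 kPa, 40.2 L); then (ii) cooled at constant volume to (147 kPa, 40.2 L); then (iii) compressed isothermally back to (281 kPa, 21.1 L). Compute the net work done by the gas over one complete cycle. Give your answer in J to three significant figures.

W_net ≈ 1560 J

Leg (i): W = PΔV = (281)(40.2 − 21.1) = 5367 J.
Leg (ii): W = 0.
Leg (iii): W = PᵢVᵢ ln(V_f/Vᵢ) = (5909) ln(21.1/40.2) = -3809 J.
W_net = 5367 − 3809 = 1558 J.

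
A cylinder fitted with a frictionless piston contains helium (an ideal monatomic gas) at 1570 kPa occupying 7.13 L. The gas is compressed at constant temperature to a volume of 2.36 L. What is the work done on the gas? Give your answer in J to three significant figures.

W ≈ 12400 J

Isothermal: W = nRT ln(V₂/V₁) = P₁V₁ ln(V₂/V₁).
P₁V₁ = (1570 kPa)(7.13 L) = 11194 J.
W = 11194 × ln(2.36/7.13) = 11194 × -1.106
W_by_gas = -12377 J; work on gas = −W_by = 12377 J.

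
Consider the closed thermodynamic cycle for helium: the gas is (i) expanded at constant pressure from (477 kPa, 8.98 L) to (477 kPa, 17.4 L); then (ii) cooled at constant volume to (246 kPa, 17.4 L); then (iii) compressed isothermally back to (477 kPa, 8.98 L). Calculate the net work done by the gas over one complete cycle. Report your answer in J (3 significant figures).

Leg (i): W = PΔV = (477)(17.4 − 8.98) = 4016 J.
Leg (ii): W = 0.
Leg (iii): W = PᵢVᵢ ln(V_f/Vᵢ) = (4280) ln(8.98/17.4) = -2831 J.
W_net = 4016 − 2831 = 1185 J.

W_net ≈ 1180 J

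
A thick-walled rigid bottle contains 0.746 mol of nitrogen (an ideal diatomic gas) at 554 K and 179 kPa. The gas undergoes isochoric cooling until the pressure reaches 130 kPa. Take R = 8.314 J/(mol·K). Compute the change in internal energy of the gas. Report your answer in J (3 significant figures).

Constant volume ⇒ W = 0, so Q = ΔU = nCᵥΔT with Cᵥ = 5R/2 = 20.79 J/(mol·K).
At constant V, T₂/T₁ = P₂/P₁ ⇒ ΔT = T₁(P₂/P₁ − 1) = 554·(130/179 − 1) = -151.7 K.
ΔU = (0.746)(20.79)(-151.7) = -2351 J.

ΔU ≈ -2350 J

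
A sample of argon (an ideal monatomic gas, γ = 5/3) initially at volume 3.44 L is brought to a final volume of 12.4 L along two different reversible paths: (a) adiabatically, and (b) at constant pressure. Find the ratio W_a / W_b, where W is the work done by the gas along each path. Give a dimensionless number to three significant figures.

W_a / W_b ≈ 0.331

Path (a) adiabatic: W = P₁V₁(1 − (V₁/V₂)^(γ−1))/(γ−1) → W_a/(P₁V₁) = 0.862.
Path (b) isobaric: W = P₁(V₂ − V₁) → W_b/(P₁V₁) = 2.605.
W_a / W_b = 0.862 / 2.605 = 0.3309.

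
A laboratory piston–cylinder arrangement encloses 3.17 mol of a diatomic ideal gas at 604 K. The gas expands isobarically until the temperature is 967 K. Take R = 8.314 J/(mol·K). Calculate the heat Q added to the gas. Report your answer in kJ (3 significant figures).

Q ≈ 33.5 kJ

Isobaric: W = nRΔT = (3.17)(8.314)(363) = 9567 J.
ΔU = nCᵥΔT with Cᵥ = 5R/2: ΔU = (3.17)(20.79)(363) = 23918 J.
Q = ΔU + W = 23918 + 9567 = 33485 J.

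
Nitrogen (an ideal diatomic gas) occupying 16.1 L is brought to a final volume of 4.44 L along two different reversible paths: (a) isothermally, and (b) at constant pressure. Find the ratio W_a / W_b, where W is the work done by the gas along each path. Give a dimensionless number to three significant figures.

Path (a) isothermal: W = P₁V₁ ln(V₂/V₁) → W_a/(P₁V₁) = -1.288.
Path (b) isobaric: W = P₁(V₂ − V₁) → W_b/(P₁V₁) = -0.7242.
W_a / W_b = -1.288 / -0.7242 = 1.779.

W_a / W_b ≈ 1.78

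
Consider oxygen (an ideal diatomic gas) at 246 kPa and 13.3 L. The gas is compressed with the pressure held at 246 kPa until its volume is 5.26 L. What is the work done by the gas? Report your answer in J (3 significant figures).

W ≈ -1980 J

Isobaric: W = P ΔV.
W = (246 kPa)(5.26 − 13.3 L) = (246)(-8.04) = -1978 J.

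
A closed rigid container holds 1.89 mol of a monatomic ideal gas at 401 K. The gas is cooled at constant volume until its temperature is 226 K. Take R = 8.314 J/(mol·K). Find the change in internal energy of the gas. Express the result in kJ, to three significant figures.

ΔU ≈ -4.12 kJ

Constant volume ⇒ W = 0, so Q = ΔU = nCᵥΔT with Cᵥ = 3R/2 = 12.47 J/(mol·K).
ΔU = (1.89)(12.47)(226 − 401) = -4125 J.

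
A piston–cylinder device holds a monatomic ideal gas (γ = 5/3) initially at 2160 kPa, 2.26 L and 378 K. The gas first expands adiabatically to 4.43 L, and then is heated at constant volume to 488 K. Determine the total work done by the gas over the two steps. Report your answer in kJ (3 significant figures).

W_total ≈ 2.65 kJ

Step 1 (adiabatic): W = (P₁V₁ − P₂V₂)/(γ−1) = (4882 − 3117)/0.667 = 2647 J.
Step 2 (isochoric): W = 0 (constant volume).
W_total = 2647 + 0 = 2647 J.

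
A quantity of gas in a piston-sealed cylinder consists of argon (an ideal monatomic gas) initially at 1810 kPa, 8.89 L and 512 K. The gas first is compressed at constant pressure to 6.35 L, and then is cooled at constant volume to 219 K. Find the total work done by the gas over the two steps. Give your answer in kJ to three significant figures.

W_total ≈ -4.60 kJ

Step 1 (isobaric): W = PΔV = (1810 kPa)(6.35 − 8.89 L) = -4597 J.
Step 2 (isochoric): W = 0 (constant volume).
W_total = -4597 + 0 = -4597 J.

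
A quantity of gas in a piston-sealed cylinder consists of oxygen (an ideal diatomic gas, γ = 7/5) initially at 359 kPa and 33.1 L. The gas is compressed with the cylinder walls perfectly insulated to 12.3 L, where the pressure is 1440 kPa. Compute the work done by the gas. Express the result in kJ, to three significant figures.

W ≈ -14.6 kJ

Adiabatic: W = (P₁V₁ − P₂V₂)/(γ − 1) with γ = 7/5.
P₁V₁ = 11883 J, P₂V₂ = 17712 J.
W = (11883 − 17712) / 0.4 = -14573 J.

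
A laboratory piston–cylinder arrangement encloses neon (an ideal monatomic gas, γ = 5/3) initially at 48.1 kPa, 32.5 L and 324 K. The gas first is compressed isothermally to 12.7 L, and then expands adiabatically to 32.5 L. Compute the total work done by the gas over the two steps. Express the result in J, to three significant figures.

Step 1 (isothermal): W = P₁V₁ ln(V₂/V₁) = (1563) ln(12.7/32.5) = -1469 J.
After step 1: P = 123.1 kPa, V = 12.7 L, T = 324 K.
Step 2 (adiabatic): W = (P₁V₁ − P₂V₂)/(γ−1) = (1563 − 835.6)/0.667 = 1092 J.
W_total = -1469 + 1092 = -377.3 J.

W_total ≈ -377 J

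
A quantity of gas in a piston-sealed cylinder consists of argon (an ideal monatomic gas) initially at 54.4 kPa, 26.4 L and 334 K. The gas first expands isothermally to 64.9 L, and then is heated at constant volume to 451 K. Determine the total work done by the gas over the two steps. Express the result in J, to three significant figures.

Step 1 (isothermal): W = P₁V₁ ln(V₂/V₁) = (1436) ln(64.9/26.4) = 1292 J.
Step 2 (isochoric): W = 0 (constant volume).
W_total = 1292 + 0 = 1292 J.

W_total ≈ 1290 J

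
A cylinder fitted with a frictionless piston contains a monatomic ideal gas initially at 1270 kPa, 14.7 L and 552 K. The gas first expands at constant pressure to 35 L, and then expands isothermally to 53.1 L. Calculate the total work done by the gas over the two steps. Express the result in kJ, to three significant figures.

Step 1 (isobaric): W = PΔV = (1270 kPa)(35 − 14.7 L) = 25781 J.
After step 1: P = 1270 kPa, V = 35 L, T = 1314 K.
Step 2 (isothermal): W = P₁V₁ ln(V₂/V₁) = (44450) ln(53.1/35) = 18528 J.
W_total = 25781 + 18528 = 44309 J.

W_total ≈ 44.3 kJ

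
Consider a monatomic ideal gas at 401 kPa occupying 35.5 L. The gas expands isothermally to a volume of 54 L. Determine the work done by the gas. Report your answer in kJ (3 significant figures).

W ≈ 5.97 kJ

Isothermal: W = nRT ln(V₂/V₁) = P₁V₁ ln(V₂/V₁).
P₁V₁ = (401 kPa)(35.5 L) = 14236 J.
W = 14236 × ln(54/35.5) = 14236 × 0.4195
W_by_gas = 5971 J.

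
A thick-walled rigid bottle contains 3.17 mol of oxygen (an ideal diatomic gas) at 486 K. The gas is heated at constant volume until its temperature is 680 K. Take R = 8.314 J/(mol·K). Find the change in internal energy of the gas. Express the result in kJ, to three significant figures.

Constant volume ⇒ W = 0, so Q = ΔU = nCᵥΔT with Cᵥ = 5R/2 = 20.79 J/(mol·K).
ΔU = (3.17)(20.79)(680 − 486) = 12782 J.

ΔU ≈ 12.8 kJ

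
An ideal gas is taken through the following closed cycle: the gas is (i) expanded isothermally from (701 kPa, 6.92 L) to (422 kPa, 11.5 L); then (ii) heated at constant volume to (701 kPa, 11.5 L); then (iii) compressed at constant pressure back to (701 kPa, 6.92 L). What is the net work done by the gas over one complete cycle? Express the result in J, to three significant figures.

W_net ≈ -747 J

Leg (i): W = PᵢVᵢ ln(V_f/Vᵢ) = (4851) ln(11.5/6.92) = 2464 J.
Leg (ii): W = 0.
Leg (iii): W = PΔV = (701)(6.92 − 11.5) = -3211 J.
W_net = 2464 − 3211 = -746.6 J.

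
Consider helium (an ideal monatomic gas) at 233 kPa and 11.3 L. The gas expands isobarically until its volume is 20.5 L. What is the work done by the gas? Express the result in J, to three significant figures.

W ≈ 2140 J

Isobaric: W = P ΔV.
W = (233 kPa)(20.5 − 11.3 L) = (233)(9.2) = 2144 J.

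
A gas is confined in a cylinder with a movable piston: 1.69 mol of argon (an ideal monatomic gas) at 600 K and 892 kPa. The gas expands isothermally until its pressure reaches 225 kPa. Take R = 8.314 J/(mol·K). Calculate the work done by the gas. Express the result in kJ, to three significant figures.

Isothermal process: W = nRT ln(V₂/V₁) = nRT ln(P₁/P₂).
W = (1.69)(8.314)(600) × ln(892/225)
  = 8430 × ln(3.964) = 8430 × 1.377
W_by_gas = 11612 J.

W ≈ 11.6 kJ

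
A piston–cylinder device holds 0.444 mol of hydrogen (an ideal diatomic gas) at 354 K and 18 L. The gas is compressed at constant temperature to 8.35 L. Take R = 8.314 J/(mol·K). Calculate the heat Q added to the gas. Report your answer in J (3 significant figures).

Isothermal ⇒ ΔU = 0, so Q = W = nRT ln(V₂/V₁).
Q = (0.444)(8.314)(354) ln(8.35/18) = 1307 × -0.7681 = -1004 J.

Q ≈ -1000 J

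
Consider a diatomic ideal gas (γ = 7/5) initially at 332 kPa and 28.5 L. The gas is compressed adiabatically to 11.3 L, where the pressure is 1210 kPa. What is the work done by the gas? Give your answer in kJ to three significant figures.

Adiabatic: W = (P₁V₁ − P₂V₂)/(γ − 1) with γ = 7/5.
P₁V₁ = 9462 J, P₂V₂ = 13673 J.
W = (9462 − 13673) / 0.4 = -10528 J.

W ≈ -10.5 kJ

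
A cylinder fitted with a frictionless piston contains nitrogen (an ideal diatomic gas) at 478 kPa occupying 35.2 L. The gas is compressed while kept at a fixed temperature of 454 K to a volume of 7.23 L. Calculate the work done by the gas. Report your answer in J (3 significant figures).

Isothermal: W = nRT ln(V₂/V₁) = P₁V₁ ln(V₂/V₁).
P₁V₁ = (478 kPa)(35.2 L) = 16826 J.
W = 16826 × ln(7.23/35.2) = 16826 × -1.583
W_by_gas = -26632 J.

W ≈ -26600 J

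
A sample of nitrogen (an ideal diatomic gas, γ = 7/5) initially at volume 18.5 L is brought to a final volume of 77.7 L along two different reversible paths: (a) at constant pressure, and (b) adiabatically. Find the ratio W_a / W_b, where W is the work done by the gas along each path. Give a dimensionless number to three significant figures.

Path (a) isobaric: W = P₁(V₂ − V₁) → W_a/(P₁V₁) = 3.2.
Path (b) adiabatic: W = P₁V₁(1 − (V₁/V₂)^(γ−1))/(γ−1) → W_b/(P₁V₁) = 1.092.
W_a / W_b = 3.2 / 1.092 = 2.931.

W_a / W_b ≈ 2.93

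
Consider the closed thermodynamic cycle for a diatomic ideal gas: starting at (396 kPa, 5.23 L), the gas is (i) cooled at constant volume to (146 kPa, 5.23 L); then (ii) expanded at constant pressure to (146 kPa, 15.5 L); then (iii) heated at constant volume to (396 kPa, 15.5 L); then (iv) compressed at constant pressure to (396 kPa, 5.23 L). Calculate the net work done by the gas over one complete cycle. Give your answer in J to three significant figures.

Constant-volume legs do no work.
W(ii) = (146)(15.5 − 5.23) = 1499 J; W(iv) = (396)(5.23 − 15.5) = -4067 J.
W_net = 1499 − 4067 = -2568 J (the counter-clockwise enclosed area).

W_net ≈ -2570 J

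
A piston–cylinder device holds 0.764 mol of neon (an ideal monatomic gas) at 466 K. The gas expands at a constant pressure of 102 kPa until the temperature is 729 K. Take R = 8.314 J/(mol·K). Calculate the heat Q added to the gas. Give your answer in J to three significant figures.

Isobaric: W = nRΔT = (0.764)(8.314)(263) = 1671 J.
ΔU = nCᵥΔT with Cᵥ = 3R/2: ΔU = (0.764)(12.47)(263) = 2506 J.
Q = ΔU + W = 2506 + 1671 = 4176 J.

Q ≈ 4180 J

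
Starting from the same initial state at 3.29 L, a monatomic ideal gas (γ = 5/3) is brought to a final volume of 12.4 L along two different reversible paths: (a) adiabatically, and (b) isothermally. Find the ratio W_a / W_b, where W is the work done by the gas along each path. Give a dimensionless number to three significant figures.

Path (a) adiabatic: W = P₁V₁(1 − (V₁/V₂)^(γ−1))/(γ−1) → W_a/(P₁V₁) = 0.8806.
Path (b) isothermal: W = P₁V₁ ln(V₂/V₁) → W_b/(P₁V₁) = 1.327.
W_a / W_b = 0.8806 / 1.327 = 0.6637.

W_a / W_b ≈ 0.664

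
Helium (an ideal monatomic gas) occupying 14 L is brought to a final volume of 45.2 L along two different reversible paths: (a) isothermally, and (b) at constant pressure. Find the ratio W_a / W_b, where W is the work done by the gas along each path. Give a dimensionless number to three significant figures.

W_a / W_b ≈ 0.526

Path (a) isothermal: W = P₁V₁ ln(V₂/V₁) → W_a/(P₁V₁) = 1.172.
Path (b) isobaric: W = P₁(V₂ − V₁) → W_b/(P₁V₁) = 2.229.
W_a / W_b = 1.172 / 2.229 = 0.5259.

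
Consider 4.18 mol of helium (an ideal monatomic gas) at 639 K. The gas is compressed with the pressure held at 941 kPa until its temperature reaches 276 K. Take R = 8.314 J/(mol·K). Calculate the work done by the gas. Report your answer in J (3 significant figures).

Isobaric: W = P ΔV = nR ΔT.
W = (4.18)(8.314)(276 − 639) = -12615 J.

W ≈ -12600 J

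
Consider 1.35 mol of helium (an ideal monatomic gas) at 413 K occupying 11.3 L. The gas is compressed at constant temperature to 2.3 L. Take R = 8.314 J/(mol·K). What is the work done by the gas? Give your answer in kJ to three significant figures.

Isothermal: W = nRT ln(V₂/V₁).
W = (1.35)(8.314)(413) × ln(2.3/11.3)
  = 4635 × -1.592
W_by_gas = -7379 J.

W ≈ -7.38 kJ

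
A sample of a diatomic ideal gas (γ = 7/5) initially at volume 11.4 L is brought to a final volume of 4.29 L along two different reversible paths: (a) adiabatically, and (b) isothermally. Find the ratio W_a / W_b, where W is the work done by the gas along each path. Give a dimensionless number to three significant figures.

Path (a) adiabatic: W = P₁V₁(1 − (V₁/V₂)^(γ−1))/(γ−1) → W_a/(P₁V₁) = -1.196.
Path (b) isothermal: W = P₁V₁ ln(V₂/V₁) → W_b/(P₁V₁) = -0.9773.
W_a / W_b = -1.196 / -0.9773 = 1.224.

W_a / W_b ≈ 1.22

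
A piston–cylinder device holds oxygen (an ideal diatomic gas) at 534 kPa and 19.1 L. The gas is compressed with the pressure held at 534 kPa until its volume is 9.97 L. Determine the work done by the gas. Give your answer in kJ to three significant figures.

Isobaric: W = P ΔV.
W = (534 kPa)(9.97 − 19.1 L) = (534)(-9.13) = -4875 J.

W ≈ -4.88 kJ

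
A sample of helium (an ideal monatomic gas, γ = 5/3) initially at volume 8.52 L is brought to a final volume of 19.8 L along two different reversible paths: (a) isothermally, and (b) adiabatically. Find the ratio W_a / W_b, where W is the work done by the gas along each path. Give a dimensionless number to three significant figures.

Path (a) isothermal: W = P₁V₁ ln(V₂/V₁) → W_a/(P₁V₁) = 0.8433.
Path (b) adiabatic: W = P₁V₁(1 − (V₁/V₂)^(γ−1))/(γ−1) → W_b/(P₁V₁) = 0.645.
W_a / W_b = 0.8433 / 0.645 = 1.307.

W_a / W_b ≈ 1.31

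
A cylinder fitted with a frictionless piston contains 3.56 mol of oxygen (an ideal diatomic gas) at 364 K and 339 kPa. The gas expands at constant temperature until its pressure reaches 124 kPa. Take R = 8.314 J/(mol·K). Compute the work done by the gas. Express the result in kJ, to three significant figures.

Isothermal process: W = nRT ln(V₂/V₁) = nRT ln(P₁/P₂).
W = (3.56)(8.314)(364) × ln(339/124)
  = 10774 × ln(2.734) = 10774 × 1.006
W_by_gas = 10835 J.

W ≈ 10.8 kJ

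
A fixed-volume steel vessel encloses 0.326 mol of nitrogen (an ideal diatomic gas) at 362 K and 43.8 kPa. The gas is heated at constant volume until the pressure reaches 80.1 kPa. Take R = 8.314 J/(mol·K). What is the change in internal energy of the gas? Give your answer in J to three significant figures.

Constant volume ⇒ W = 0, so Q = ΔU = nCᵥΔT with Cᵥ = 5R/2 = 20.79 J/(mol·K).
At constant V, T₂/T₁ = P₂/P₁ ⇒ ΔT = T₁(P₂/P₁ − 1) = 362·(80.1/43.8 − 1) = 300 K.
ΔU = (0.326)(20.79)(300) = 2033 J.

ΔU ≈ 2030 J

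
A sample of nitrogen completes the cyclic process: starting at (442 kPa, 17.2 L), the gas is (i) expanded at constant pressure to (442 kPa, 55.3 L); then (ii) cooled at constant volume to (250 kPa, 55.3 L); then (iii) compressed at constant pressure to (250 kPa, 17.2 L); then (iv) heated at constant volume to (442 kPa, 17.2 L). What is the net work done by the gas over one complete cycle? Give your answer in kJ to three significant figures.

Constant-volume legs do no work.
W(i) = (442)(55.3 − 17.2) = 16840 J; W(iii) = (250)(17.2 − 55.3) = -9525 J.
W_net = 16840 − 9525 = 7315 J (the clockwise enclosed area).

W_net ≈ 7.32 kJ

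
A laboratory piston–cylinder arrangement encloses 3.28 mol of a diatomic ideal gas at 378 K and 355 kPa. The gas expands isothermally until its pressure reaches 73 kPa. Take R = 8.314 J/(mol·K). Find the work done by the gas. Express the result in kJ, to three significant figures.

W ≈ 16.3 kJ

Isothermal process: W = nRT ln(V₂/V₁) = nRT ln(P₁/P₂).
W = (3.28)(8.314)(378) × ln(355/73)
  = 10308 × ln(4.863) = 10308 × 1.582
W_by_gas = 16304 J.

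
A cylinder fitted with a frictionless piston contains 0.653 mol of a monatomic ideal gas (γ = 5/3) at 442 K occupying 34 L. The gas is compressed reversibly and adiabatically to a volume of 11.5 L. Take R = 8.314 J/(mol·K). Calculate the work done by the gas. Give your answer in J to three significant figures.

W ≈ -3820 J

Adiabatic: TV^(γ−1) = const with γ = 5/3.
T₂ = T₁ (V₁/V₂)^(γ−1) = 442 × (34/11.5)^0.667 = 442 × 2.06 = 910.5 K.
W_by = nCᵥ(T₁ − T₂) = (0.653)(12.47)(442 − 910.5) = -3815 J.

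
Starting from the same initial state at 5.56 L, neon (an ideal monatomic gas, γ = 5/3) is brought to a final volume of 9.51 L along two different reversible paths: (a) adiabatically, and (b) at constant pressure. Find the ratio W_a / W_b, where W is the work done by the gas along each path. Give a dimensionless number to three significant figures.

W_a / W_b ≈ 0.635

Path (a) adiabatic: W = P₁V₁(1 − (V₁/V₂)^(γ−1))/(γ−1) → W_a/(P₁V₁) = 0.4512.
Path (b) isobaric: W = P₁(V₂ − V₁) → W_b/(P₁V₁) = 0.7104.
W_a / W_b = 0.4512 / 0.7104 = 0.6351.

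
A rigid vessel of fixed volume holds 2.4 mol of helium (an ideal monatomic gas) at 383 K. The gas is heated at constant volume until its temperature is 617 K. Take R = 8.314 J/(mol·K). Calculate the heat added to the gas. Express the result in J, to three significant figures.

Constant volume ⇒ W = 0, so Q = ΔU = nCᵥΔT with Cᵥ = 3R/2 = 12.47 J/(mol·K).
ΔU = (2.4)(12.47)(617 − 383) = 7004 J.

Q ≈ 7000 J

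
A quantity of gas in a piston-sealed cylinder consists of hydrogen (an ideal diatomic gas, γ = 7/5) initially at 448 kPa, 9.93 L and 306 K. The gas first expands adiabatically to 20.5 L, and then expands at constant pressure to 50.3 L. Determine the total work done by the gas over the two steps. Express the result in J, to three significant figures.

Step 1 (adiabatic): W = (P₁V₁ − P₂V₂)/(γ−1) = (4449 − 3329)/0.4 = 2799 J.
After step 1: P = 162.4 kPa, V = 20.5 L, T = 229 K.
Step 2 (isobaric): W = PΔV = (162.4 kPa)(50.3 − 20.5 L) = 4839 J.
W_total = 2799 + 4839 = 7638 J.

W_total ≈ 7640 J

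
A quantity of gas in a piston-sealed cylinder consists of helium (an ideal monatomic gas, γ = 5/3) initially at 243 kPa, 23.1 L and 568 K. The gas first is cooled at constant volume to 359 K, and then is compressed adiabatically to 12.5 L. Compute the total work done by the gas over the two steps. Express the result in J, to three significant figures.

W_total ≈ -2690 J

Step 1 (isochoric): W = 0 (constant volume).
After step 1: P = 153.6 kPa (V unchanged).
Step 2 (adiabatic): W = (P₁V₁ − P₂V₂)/(γ−1) = (3548 − 5343)/0.667 = -2692 J.
W_total = 0 − 2692 = -2692 J.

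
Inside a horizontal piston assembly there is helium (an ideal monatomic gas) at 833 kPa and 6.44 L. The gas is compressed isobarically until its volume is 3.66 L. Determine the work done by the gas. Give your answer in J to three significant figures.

W ≈ -2320 J

Isobaric: W = P ΔV.
W = (833 kPa)(3.66 − 6.44 L) = (833)(-2.78) = -2316 J.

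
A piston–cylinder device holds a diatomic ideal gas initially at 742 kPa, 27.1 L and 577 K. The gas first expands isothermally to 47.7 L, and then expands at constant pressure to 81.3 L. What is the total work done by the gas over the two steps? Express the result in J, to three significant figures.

W_total ≈ 25500 J

Step 1 (isothermal): W = P₁V₁ ln(V₂/V₁) = (20108) ln(47.7/27.1) = 11369 J.
After step 1: P = 421.6 kPa, V = 47.7 L, T = 577 K.
Step 2 (isobaric): W = PΔV = (421.6 kPa)(81.3 − 47.7 L) = 14164 J.
W_total = 11369 + 14164 = 25533 J.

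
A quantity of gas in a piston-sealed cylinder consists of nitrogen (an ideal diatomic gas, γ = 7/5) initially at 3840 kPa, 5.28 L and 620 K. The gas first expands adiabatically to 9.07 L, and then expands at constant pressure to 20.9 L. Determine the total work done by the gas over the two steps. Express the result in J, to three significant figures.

W_total ≈ 31200 J

Step 1 (adiabatic): W = (P₁V₁ − P₂V₂)/(γ−1) = (20275 − 16330)/0.4 = 9864 J.
After step 1: P = 1800 kPa, V = 9.07 L, T = 499.3 K.
Step 2 (isobaric): W = PΔV = (1800 kPa)(20.9 − 9.07 L) = 21299 J.
W_total = 9864 + 21299 = 31163 J.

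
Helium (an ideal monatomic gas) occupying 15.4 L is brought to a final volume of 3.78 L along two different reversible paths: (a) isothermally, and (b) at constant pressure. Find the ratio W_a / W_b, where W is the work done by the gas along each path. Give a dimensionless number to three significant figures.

W_a / W_b ≈ 1.86

Path (a) isothermal: W = P₁V₁ ln(V₂/V₁) → W_a/(P₁V₁) = -1.405.
Path (b) isobaric: W = P₁(V₂ − V₁) → W_b/(P₁V₁) = -0.7545.
W_a / W_b = -1.405 / -0.7545 = 1.862.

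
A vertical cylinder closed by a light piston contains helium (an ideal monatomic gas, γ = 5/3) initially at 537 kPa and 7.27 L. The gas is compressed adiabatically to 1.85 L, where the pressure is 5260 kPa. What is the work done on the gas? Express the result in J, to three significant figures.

Adiabatic: W = (P₁V₁ − P₂V₂)/(γ − 1) with γ = 5/3.
P₁V₁ = 3904 J, P₂V₂ = 9731 J.
W = (3904 − 9731) / 0.6667 = -8741 J.
Work on gas = −W_by = 8741 J.

W ≈ 8740 J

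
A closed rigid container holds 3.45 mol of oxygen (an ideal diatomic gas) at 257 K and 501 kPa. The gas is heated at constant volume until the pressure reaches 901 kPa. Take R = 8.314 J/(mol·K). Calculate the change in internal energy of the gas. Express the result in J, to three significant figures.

Constant volume ⇒ W = 0, so Q = ΔU = nCᵥΔT with Cᵥ = 5R/2 = 20.79 J/(mol·K).
At constant V, T₂/T₁ = P₂/P₁ ⇒ ΔT = T₁(P₂/P₁ − 1) = 257·(901/501 − 1) = 205.2 K.
ΔU = (3.45)(20.79)(205.2) = 14714 J.

ΔU ≈ 14700 J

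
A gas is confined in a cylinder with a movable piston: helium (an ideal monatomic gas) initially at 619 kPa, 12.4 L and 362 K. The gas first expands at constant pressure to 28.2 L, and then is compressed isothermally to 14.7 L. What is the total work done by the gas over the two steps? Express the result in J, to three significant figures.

W_total ≈ -1590 J

Step 1 (isobaric): W = PΔV = (619 kPa)(28.2 − 12.4 L) = 9780 J.
After step 1: P = 619 kPa, V = 28.2 L, T = 823.3 K.
Step 2 (isothermal): W = P₁V₁ ln(V₂/V₁) = (17456) ln(14.7/28.2) = -11372 J.
W_total = 9780 − 11372 = -1592 J.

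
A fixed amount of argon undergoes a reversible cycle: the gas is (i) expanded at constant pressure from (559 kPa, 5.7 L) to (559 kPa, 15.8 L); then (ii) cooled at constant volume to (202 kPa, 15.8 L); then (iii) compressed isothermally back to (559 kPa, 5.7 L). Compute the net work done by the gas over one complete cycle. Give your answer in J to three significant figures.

W_net ≈ 2390 J

Leg (i): W = PΔV = (559)(15.8 − 5.7) = 5646 J.
Leg (ii): W = 0.
Leg (iii): W = PᵢVᵢ ln(V_f/Vᵢ) = (3192) ln(5.7/15.8) = -3254 J.
W_net = 5646 − 3254 = 2392 J.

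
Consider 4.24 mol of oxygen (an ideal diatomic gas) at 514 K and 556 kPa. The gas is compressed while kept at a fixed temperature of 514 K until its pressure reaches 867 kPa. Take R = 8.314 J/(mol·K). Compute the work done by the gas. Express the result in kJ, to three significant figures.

W ≈ -8.05 kJ

Isothermal process: W = nRT ln(V₂/V₁) = nRT ln(P₁/P₂).
W = (4.24)(8.314)(514) × ln(556/867)
  = 18119 × ln(0.6413) = 18119 × -0.4443
W_by_gas = -8050 J.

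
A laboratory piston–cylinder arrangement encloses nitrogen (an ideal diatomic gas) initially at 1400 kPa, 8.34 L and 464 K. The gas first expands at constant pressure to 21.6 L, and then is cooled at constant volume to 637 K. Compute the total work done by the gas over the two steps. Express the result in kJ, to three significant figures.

W_total ≈ 18.6 kJ

Step 1 (isobaric): W = PΔV = (1400 kPa)(21.6 − 8.34 L) = 18564 J.
Step 2 (isochoric): W = 0 (constant volume).
W_total = 18564 + 0 = 18564 J.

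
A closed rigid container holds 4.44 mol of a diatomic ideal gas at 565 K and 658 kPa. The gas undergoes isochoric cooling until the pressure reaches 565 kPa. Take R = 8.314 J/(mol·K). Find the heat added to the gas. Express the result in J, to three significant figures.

Constant volume ⇒ W = 0, so Q = ΔU = nCᵥΔT with Cᵥ = 5R/2 = 20.79 J/(mol·K).
At constant V, T₂/T₁ = P₂/P₁ ⇒ ΔT = T₁(P₂/P₁ − 1) = 565·(565/658 − 1) = -79.86 K.
ΔU = (4.44)(20.79)(-79.86) = -7370 J.

Q ≈ -7370 J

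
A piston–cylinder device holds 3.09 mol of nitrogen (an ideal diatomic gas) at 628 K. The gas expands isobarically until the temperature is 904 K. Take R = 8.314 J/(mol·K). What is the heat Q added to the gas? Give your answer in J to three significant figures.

Isobaric: W = nRΔT = (3.09)(8.314)(276) = 7091 J.
ΔU = nCᵥΔT with Cᵥ = 5R/2: ΔU = (3.09)(20.79)(276) = 17726 J.
Q = ΔU + W = 17726 + 7091 = 24817 J.

Q ≈ 24800 J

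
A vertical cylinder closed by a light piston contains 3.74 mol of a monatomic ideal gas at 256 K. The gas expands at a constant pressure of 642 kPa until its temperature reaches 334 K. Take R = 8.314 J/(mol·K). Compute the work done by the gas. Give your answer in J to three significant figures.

Isobaric: W = P ΔV = nR ΔT.
W = (3.74)(8.314)(334 − 256) = 2425 J.

W ≈ 2430 J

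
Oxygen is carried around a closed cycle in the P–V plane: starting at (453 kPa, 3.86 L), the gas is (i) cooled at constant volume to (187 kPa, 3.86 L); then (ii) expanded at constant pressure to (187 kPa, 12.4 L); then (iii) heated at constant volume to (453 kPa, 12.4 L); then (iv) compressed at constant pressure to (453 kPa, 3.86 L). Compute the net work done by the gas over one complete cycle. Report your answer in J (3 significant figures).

W_net ≈ -2270 J

Constant-volume legs do no work.
W(ii) = (187)(12.4 − 3.86) = 1597 J; W(iv) = (453)(3.86 − 12.4) = -3869 J.
W_net = 1597 − 3869 = -2272 J (the counter-clockwise enclosed area).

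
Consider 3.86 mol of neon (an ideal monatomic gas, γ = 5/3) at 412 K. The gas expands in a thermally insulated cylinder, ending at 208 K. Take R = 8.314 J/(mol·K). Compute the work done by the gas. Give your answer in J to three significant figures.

Adiabatic ⇒ Q = 0, so W_by = −ΔU = nCᵥ(T₁ − T₂).
Cᵥ = 3R/2 = 12.47 J/(mol·K).
W = (3.86)(12.47)(412 − 208) = 9820 J.

W ≈ 9820 J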